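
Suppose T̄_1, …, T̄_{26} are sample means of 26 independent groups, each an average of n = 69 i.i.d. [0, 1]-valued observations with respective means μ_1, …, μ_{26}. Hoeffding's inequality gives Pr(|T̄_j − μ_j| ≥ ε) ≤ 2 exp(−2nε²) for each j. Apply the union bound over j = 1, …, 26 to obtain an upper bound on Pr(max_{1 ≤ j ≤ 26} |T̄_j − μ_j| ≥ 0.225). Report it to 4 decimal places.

Per-experiment Hoeffding bound: 2·exp(−2·69·0.225²) = 2·exp(−6.98625) = 0.001849.
Union bound over 26 events: 26·0.001849 = 0.04807.

0.0481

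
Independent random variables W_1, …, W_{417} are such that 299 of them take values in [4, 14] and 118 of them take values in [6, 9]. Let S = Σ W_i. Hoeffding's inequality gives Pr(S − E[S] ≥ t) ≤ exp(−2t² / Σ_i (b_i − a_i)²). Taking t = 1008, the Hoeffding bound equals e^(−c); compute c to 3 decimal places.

Σ(b_i − a_i)² = 299·10² + 118·3² = 30962.
c = 2t² / 30962 = 2·1008² / 30962 = 65.6330.

65.633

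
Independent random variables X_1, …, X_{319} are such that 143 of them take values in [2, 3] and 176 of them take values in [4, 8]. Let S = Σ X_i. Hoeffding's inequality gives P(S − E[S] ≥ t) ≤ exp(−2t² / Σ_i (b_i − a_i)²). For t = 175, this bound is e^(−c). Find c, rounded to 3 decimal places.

Σ(b_i − a_i)² = 143·1² + 176·4² = 2959.
c = 2t² / 2959 = 2·175² / 2959 = 20.6996.

20.700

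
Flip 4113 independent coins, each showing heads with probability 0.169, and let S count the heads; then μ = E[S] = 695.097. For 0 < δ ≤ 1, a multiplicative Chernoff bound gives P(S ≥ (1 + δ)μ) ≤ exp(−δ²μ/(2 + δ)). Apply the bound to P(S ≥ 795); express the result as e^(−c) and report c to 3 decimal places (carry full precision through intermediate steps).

Write 795 = (1 + δ)μ, so δ = 795/695.097 − 1 = 0.1437253…
Then the exponent is δ²μ/(2 + δ) = (795 − μ)² / (μ·(2 + δ)) = 6.697960.

6.698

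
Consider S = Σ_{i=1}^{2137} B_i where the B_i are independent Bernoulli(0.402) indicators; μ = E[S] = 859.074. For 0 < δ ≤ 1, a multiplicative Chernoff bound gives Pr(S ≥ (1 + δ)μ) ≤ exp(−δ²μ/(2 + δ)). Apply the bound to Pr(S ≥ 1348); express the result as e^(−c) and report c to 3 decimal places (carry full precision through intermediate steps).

Write 1348 = (1 + δ)μ, so δ = 1348/859.074 − 1 = 0.5691314…
Then the exponent is δ²μ/(2 + δ) = (1348 − μ)² / (μ·(2 + δ)) = 108.310203.

108.310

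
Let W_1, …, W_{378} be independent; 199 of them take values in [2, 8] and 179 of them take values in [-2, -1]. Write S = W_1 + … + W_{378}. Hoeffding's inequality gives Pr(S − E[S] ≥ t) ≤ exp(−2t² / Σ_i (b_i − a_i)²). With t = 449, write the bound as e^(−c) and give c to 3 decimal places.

Σ(b_i − a_i)² = 199·6² + 179·1² = 7343.
c = 2t² / 7343 = 2·449² / 7343 = 54.9097.

54.910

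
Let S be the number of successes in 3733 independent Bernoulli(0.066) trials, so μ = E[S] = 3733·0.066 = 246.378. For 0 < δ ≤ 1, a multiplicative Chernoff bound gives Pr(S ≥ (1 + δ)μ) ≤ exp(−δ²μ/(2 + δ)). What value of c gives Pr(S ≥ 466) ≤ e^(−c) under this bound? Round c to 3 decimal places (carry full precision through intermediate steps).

67.708

Write 466 = (1 + δ)μ, so δ = 466/246.378 − 1 = 0.8914026…
Then the exponent is δ²μ/(2 + δ) = (466 − μ)² / (μ·(2 + δ)) = 67.708187.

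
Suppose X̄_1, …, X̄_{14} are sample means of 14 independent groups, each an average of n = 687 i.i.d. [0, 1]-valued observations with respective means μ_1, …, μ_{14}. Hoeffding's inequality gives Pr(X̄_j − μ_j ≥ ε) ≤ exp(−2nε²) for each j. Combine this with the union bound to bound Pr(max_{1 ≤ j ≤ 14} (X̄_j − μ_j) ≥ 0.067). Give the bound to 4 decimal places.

0.0293

Per-experiment Hoeffding bound: exp(−2·687·0.067²) = exp(−6.16789) = 0.0020957.
Union bound over 14 events: 14·0.0020957 = 0.02934.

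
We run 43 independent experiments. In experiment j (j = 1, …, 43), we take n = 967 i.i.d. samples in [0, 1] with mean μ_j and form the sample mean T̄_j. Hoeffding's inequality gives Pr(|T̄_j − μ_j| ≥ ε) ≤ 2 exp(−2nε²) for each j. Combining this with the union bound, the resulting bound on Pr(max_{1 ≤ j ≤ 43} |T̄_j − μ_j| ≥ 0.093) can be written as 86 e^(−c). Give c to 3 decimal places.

Union bound over the 43 events: Pr(max_{1 ≤ j ≤ 43} |T̄_j − μ_j| ≥ 0.093) ≤ 43·2·exp(−2nε²) = 86 exp(−2·967·0.093²).
So c = 2·967·0.093² = 16.7272.

16.727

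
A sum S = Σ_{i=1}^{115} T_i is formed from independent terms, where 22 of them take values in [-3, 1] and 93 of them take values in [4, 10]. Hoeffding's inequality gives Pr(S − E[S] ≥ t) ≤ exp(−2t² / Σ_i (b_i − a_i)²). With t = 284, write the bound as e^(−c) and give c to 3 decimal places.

Σ(b_i − a_i)² = 22·4² + 93·6² = 3700.
c = 2t² / 3700 = 2·284² / 3700 = 43.5978.

43.598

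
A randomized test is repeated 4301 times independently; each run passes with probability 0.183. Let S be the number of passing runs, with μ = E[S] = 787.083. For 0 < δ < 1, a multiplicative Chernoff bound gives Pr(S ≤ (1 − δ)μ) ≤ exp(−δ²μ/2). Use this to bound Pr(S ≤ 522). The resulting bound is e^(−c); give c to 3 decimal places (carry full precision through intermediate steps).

Write 522 = (1 − δ)μ, so δ = 1 − 522/787.083 = 0.3367917…
Then the exponent is δ²μ/2 = (μ − 522)²/(2μ) = 44.638873.

44.639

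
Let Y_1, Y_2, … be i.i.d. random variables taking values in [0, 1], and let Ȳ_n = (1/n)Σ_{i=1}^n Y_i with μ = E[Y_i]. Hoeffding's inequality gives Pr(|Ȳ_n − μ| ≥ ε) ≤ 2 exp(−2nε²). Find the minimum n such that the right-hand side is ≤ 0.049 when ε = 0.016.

Require 2·exp(−2nε²) ≤ 0.049, i.e. 2nε² ≥ ln(2/0.049) = 3.709082.
So n ≥ 3.709082 / (2·0.016²) = 7244.301.
The smallest integer n is 7245.

7245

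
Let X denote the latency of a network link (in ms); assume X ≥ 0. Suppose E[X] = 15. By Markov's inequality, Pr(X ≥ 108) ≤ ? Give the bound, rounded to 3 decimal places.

Markov's inequality: for a non-negative random variable, Pr(X ≥ a) ≤ E[X]/a.
Here E[X] = 15 and a = 108, so the bound is 15/108 = 0.1389.

0.139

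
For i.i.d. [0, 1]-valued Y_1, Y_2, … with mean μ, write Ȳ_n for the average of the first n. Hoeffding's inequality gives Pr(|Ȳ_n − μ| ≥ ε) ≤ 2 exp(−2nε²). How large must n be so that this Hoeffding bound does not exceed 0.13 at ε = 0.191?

Require 2·exp(−2nε²) ≤ 0.13, i.e. 2nε² ≥ ln(2/0.13) = 2.733368.
So n ≥ 2.733368 / (2·0.191²) = 37.463.
The smallest integer n is 38.

38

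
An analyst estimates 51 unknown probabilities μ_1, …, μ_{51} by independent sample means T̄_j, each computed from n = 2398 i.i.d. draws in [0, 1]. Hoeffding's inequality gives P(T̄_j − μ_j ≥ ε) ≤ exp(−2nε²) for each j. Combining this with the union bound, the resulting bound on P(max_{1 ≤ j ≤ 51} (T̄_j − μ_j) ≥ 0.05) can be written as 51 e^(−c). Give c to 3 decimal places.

Union bound over the 51 events: P(max_{1 ≤ j ≤ 51} (T̄_j − μ_j) ≥ 0.05) ≤ 51·exp(−2nε²) = 51 exp(−2·2398·0.05²).
So c = 2·2398·0.05² = 11.9900.

11.990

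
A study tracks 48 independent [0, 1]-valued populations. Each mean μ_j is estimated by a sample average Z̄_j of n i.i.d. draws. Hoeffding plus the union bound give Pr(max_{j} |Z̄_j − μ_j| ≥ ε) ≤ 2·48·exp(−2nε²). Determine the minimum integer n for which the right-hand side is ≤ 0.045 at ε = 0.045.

1893

Need 2·48·exp(−2nε²) ≤ 0.045, i.e. exp(−2nε²) ≤ 0.045/96.
So 2nε² ≥ ln(96/0.045) = 7.665441.
Hence n ≥ 7.665441/(2·0.045²) = 1892.701.
The smallest integer n is 1893.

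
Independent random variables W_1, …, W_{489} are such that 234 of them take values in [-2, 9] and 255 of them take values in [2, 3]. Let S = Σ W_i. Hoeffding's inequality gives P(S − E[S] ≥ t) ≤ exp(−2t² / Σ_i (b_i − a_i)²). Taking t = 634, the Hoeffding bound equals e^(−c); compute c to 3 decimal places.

28.139

Σ(b_i − a_i)² = 234·11² + 255·1² = 28569.
c = 2t² / 28569 = 2·634² / 28569 = 28.1393.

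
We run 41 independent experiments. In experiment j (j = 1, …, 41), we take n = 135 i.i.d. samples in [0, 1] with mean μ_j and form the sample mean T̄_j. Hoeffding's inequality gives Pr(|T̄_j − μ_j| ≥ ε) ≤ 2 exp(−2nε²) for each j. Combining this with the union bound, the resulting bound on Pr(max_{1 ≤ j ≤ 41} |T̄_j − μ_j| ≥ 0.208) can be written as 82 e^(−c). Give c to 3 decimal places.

11.681

Union bound over the 41 events: Pr(max_{1 ≤ j ≤ 41} |T̄_j − μ_j| ≥ 0.208) ≤ 41·2·exp(−2nε²) = 82 exp(−2·135·0.208²).
So c = 2·135·0.208² = 11.6813.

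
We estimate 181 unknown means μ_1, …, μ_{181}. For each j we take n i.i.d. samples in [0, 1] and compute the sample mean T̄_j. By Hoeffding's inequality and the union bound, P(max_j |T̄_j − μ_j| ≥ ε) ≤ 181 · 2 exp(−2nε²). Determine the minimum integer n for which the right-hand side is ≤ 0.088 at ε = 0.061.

Need 2·181·exp(−2nε²) ≤ 0.088, i.e. exp(−2nε²) ≤ 0.088/362.
So 2nε² ≥ ln(362/0.088) = 8.322063.
Hence n ≥ 8.322063/(2·0.061²) = 1118.256.
The smallest integer n is 1119.

1119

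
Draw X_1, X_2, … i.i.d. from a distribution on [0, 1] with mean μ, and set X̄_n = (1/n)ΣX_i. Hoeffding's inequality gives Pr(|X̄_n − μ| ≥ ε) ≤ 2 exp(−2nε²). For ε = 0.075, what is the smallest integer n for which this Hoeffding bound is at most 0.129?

Require 2·exp(−2nε²) ≤ 0.129, i.e. 2nε² ≥ ln(2/0.129) = 2.741090.
So n ≥ 2.741090 / (2·0.075²) = 243.652.
The smallest integer n is 244.

244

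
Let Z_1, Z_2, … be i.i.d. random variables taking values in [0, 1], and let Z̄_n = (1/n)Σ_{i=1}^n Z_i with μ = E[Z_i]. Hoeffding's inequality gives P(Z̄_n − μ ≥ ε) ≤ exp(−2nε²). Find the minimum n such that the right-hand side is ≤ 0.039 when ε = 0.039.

Require exp(−2nε²) ≤ 0.039, i.e. 2nε² ≥ ln(1/0.039) = 3.244194.
So n ≥ 3.244194 / (2·0.039²) = 1066.467.
The smallest integer n is 1067.

1067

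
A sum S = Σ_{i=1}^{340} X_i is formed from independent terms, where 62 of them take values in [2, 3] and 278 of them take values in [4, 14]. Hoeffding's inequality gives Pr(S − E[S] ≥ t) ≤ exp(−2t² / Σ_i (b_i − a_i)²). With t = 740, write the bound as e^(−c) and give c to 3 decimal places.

Σ(b_i − a_i)² = 62·1² + 278·10² = 27862.
c = 2t² / 27862 = 2·740² / 27862 = 39.3080.

39.308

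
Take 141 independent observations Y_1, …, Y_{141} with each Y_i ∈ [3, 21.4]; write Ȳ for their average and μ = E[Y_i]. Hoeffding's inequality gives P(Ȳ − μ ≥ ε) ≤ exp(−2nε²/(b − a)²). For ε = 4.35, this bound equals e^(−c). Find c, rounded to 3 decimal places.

c = 2nε²/(b − a)² = 2·141·4.35² / 18.4² = 15.7613.

15.761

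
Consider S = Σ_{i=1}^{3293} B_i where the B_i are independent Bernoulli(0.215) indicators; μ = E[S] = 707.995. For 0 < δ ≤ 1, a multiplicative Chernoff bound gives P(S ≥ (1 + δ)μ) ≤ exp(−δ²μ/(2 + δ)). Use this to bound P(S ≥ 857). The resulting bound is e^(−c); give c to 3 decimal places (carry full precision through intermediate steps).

Write 857 = (1 + δ)μ, so δ = 857/707.995 − 1 = 0.2104605…
Then the exponent is δ²μ/(2 + δ) = (857 − μ)² / (μ·(2 + δ)) = 14.186940.

14.187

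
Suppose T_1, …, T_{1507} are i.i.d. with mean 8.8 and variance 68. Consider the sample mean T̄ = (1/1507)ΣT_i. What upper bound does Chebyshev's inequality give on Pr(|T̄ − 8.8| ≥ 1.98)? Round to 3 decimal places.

Var(T̄) = Var(T_i)/n = 68/1507 = 0.045123.
Chebyshev: Pr(|T̄ − 8.8| ≥ 1.98) ≤ Var(T̄)/(1.98)² = 68/(1507·1.98²) = 0.0115.

0.012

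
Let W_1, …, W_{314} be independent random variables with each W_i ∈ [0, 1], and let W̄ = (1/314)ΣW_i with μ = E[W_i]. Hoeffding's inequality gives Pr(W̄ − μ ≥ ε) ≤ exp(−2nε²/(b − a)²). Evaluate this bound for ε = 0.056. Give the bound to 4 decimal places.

0.1395

Exponent: 2nε²/(b − a)² = 2·314·0.056² / 1² = 1.96941.
Bound = exp(−1.96941) = 0.13954.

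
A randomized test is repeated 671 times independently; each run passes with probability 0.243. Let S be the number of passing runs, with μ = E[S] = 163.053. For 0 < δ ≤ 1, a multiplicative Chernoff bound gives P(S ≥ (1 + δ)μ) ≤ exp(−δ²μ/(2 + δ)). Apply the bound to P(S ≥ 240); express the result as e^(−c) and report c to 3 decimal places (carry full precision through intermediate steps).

Write 240 = (1 + δ)μ, so δ = 240/163.053 − 1 = 0.471914…
Then the exponent is δ²μ/(2 + δ) = (240 − μ)² / (μ·(2 + δ)) = 14.689981.

14.690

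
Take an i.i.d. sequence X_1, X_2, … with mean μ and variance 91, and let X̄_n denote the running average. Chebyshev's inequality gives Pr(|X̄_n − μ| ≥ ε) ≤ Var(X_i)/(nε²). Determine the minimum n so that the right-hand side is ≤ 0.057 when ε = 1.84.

472

Require 91/(n·1.84²) ≤ 0.057, i.e. n ≥ 91/(0.057·1.84²) = 471.553.
The smallest integer n is 472.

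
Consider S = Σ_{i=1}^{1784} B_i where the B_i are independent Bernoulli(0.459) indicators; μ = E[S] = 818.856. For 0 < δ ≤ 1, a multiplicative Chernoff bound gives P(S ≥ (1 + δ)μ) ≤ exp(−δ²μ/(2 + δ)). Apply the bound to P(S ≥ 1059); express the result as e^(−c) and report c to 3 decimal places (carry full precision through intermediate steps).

Write 1059 = (1 + δ)μ, so δ = 1059/818.856 − 1 = 0.2932677…
Then the exponent is δ²μ/(2 + δ) = (1059 − μ)² / (μ·(2 + δ)) = 30.710097.

30.710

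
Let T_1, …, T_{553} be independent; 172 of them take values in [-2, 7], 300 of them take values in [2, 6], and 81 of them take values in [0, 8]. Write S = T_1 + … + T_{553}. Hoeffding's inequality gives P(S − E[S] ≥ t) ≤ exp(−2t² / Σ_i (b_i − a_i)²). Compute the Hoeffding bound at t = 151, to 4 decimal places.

Σ(b_i − a_i)² = 172·9² + 300·4² + 81·8² = 23916.
Exponent = 2·151² / 23916 = 1.90676.
Bound = exp(−1.90676) = 0.14856.

0.1486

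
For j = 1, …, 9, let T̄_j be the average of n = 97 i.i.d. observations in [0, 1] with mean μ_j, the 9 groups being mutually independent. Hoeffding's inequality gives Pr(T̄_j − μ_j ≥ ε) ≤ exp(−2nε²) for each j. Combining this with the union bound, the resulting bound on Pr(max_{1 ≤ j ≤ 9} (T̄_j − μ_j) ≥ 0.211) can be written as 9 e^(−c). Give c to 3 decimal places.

Union bound over the 9 events: Pr(max_{1 ≤ j ≤ 9} (T̄_j − μ_j) ≥ 0.211) ≤ 9·exp(−2nε²) = 9 exp(−2·97·0.211²).
So c = 2·97·0.211² = 8.6371.

8.637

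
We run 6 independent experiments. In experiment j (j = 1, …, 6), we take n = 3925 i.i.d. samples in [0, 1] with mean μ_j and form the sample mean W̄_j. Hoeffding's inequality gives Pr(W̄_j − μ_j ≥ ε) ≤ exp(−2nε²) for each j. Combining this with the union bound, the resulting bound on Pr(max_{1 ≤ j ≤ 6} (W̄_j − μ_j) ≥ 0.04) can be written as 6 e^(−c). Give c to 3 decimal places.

Union bound over the 6 events: Pr(max_{1 ≤ j ≤ 6} (W̄_j − μ_j) ≥ 0.04) ≤ 6·exp(−2nε²) = 6 exp(−2·3925·0.04²).
So c = 2·3925·0.04² = 12.5600.

12.560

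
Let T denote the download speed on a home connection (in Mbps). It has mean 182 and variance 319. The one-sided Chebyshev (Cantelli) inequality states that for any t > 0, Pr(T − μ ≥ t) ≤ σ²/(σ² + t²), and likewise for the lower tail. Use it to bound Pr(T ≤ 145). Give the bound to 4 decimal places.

Here σ² = 319 and t = 37, so σ² + t² = 1688.
Cantelli's bound: 319/1688 = 0.1890.

0.1890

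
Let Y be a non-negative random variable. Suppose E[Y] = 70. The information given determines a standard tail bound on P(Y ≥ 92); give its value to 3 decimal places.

0.761

Only the mean of a non-negative variable is known, so Markov's inequality is the applicable tail bound.
Markov's inequality: for a non-negative random variable, P(Y ≥ a) ≤ E[Y]/a.
Here E[Y] = 70 and a = 92, so the bound is 70/92 = 0.7609.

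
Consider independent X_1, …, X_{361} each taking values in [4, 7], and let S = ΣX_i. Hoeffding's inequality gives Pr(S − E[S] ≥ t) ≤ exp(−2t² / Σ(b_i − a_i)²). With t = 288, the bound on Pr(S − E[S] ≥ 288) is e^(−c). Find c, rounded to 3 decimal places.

Σ(b_i − a_i)² = 361·(3)² = 3249.
c = 2t²/3249 = 2·288²/3249 = 51.0582.

51.058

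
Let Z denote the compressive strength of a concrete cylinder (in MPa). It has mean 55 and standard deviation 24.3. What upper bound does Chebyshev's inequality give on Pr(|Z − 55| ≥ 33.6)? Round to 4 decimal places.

0.5230

Chebyshev: Pr(|Z − μ| ≥ t) ≤ Var(Z)/t².
Var(Z) = σ² = 24.3² = 590.49.
Bound = 590.49 / 1128.96 = 0.5230.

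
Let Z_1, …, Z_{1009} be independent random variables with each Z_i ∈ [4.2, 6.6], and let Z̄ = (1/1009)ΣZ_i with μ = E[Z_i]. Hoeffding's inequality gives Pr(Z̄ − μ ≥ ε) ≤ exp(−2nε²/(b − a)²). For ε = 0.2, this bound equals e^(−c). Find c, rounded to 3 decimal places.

c = 2nε²/(b − a)² = 2·1009·0.2² / 2.4² = 14.0139.

14.014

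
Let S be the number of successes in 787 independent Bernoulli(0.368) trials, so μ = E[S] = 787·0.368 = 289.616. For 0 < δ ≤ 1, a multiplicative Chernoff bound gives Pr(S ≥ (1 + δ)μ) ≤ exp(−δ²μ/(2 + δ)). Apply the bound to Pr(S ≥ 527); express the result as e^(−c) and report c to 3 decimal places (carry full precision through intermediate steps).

69.006

Write 527 = (1 + δ)μ, so δ = 527/289.616 − 1 = 0.8196508…
Then the exponent is δ²μ/(2 + δ) = (527 − μ)² / (μ·(2 + δ)) = 69.005706.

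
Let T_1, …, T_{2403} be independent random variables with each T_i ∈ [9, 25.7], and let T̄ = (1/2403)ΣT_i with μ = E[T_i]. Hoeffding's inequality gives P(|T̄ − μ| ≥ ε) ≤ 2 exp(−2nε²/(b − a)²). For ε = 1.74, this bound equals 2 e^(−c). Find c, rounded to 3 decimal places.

c = 2nε²/(b − a)² = 2·2403·1.74² / 16.7² = 52.1734.

52.173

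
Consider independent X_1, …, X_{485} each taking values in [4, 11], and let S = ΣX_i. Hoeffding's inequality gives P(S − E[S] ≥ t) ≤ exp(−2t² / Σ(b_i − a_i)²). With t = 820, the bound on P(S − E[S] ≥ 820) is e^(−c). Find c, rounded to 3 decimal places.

Σ(b_i − a_i)² = 485·(7)² = 23765.
c = 2t²/23765 = 2·820²/23765 = 56.5874.

56.587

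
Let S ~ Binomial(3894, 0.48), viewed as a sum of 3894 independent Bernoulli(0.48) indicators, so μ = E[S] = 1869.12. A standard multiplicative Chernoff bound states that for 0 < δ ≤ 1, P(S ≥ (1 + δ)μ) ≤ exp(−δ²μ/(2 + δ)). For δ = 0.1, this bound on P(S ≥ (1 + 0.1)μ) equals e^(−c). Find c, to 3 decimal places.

8.901

c = δ²μ/(2 + δ) = 0.1²·1869.12/(2 + 0.1) = 8.9006.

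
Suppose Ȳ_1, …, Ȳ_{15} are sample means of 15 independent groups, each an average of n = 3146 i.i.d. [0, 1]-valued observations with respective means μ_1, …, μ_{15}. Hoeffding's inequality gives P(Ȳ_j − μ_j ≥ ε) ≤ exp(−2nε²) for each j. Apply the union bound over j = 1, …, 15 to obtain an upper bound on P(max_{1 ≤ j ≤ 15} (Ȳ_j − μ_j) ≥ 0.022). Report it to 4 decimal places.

0.7137

Per-experiment Hoeffding bound: exp(−2·3146·0.022²) = exp(−3.04533) = 0.047581.
Union bound over 15 events: 15·0.047581 = 0.71371.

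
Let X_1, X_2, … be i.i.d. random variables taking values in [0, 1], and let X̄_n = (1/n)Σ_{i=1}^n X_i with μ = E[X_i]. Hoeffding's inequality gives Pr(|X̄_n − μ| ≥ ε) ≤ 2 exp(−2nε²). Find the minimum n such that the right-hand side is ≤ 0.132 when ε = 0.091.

165

Require 2·exp(−2nε²) ≤ 0.132, i.e. 2nε² ≥ ln(2/0.132) = 2.718101.
So n ≥ 2.718101 / (2·0.091²) = 164.117.
The smallest integer n is 165.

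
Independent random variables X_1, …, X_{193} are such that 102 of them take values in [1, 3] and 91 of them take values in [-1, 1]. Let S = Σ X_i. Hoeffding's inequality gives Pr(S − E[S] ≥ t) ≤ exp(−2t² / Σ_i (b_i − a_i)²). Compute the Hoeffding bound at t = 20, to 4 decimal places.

0.3548

Σ(b_i − a_i)² = 102·2² + 91·2² = 772.
Exponent = 2·20² / 772 = 1.03627.
Bound = exp(−1.03627) = 0.35478.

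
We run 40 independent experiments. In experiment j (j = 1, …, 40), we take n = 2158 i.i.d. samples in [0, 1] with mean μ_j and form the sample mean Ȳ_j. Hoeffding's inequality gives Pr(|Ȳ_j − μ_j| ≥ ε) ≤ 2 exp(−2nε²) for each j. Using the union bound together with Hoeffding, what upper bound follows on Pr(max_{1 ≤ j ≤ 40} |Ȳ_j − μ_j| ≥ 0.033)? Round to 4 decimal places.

0.7275

Per-experiment Hoeffding bound: 2·exp(−2·2158·0.033²) = 2·exp(−4.70012) = 0.018188.
Union bound over 40 events: 40·0.018188 = 0.72753.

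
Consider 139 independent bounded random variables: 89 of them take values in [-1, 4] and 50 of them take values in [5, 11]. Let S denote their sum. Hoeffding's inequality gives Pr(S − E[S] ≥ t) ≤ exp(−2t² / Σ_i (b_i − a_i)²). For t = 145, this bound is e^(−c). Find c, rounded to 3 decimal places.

Σ(b_i − a_i)² = 89·5² + 50·6² = 4025.
c = 2t² / 4025 = 2·145² / 4025 = 10.4472.

10.447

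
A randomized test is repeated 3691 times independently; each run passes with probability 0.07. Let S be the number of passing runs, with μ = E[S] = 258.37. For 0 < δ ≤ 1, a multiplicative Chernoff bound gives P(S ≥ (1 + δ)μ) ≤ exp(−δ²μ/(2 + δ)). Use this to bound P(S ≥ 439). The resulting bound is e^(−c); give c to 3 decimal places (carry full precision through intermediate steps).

Write 439 = (1 + δ)μ, so δ = 439/258.37 − 1 = 0.6991137…
Then the exponent is δ²μ/(2 + δ) = (439 − μ)² / (μ·(2 + δ)) = 46.786063.

46.786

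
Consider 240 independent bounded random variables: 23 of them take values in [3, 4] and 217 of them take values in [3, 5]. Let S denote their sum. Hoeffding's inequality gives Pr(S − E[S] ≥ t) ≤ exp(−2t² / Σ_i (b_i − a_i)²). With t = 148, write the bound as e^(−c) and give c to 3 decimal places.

Σ(b_i − a_i)² = 23·1² + 217·2² = 891.
c = 2t² / 891 = 2·148² / 891 = 49.1672.

49.167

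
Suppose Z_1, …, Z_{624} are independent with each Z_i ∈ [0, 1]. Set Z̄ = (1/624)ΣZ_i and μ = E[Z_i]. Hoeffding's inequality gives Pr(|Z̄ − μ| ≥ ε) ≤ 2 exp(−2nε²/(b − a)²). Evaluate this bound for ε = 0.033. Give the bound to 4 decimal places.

0.5138

Exponent: 2nε²/(b − a)² = 2·624·0.033² / 1² = 1.35907.
Bound = 2·exp(−1.35907) = 0.51380.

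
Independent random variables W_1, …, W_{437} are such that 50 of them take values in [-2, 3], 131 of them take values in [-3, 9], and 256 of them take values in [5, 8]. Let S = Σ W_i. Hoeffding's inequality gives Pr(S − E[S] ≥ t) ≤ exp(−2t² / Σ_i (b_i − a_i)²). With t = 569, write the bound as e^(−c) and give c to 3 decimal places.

Σ(b_i − a_i)² = 50·5² + 131·12² + 256·3² = 22418.
c = 2t² / 22418 = 2·569² / 22418 = 28.8840.

28.884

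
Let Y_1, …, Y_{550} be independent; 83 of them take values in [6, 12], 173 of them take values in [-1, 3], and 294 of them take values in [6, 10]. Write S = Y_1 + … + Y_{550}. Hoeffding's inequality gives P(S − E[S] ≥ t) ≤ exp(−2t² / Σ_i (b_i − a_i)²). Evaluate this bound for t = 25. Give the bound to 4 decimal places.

Σ(b_i − a_i)² = 83·6² + 173·4² + 294·4² = 10460.
Exponent = 2·25² / 10460 = 0.11950.
Bound = exp(−0.11950) = 0.88736.

0.8874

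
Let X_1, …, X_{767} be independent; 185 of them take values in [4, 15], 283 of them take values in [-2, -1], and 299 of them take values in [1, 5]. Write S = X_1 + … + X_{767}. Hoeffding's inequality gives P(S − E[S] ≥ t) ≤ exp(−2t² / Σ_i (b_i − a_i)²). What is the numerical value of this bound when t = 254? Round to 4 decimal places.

0.0091

Σ(b_i − a_i)² = 185·11² + 283·1² + 299·4² = 27452.
Exponent = 2·254² / 27452 = 4.70028.
Bound = exp(−4.70028) = 0.00909.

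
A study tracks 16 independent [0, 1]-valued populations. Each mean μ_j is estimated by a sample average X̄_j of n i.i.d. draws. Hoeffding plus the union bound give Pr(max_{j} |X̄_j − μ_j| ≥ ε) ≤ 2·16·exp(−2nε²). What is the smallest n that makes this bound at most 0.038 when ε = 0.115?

255

Need 2·16·exp(−2nε²) ≤ 0.038, i.e. exp(−2nε²) ≤ 0.038/32.
So 2nε² ≥ ln(32/0.038) = 6.735905.
Hence n ≥ 6.735905/(2·0.115²) = 254.666.
The smallest integer n is 255.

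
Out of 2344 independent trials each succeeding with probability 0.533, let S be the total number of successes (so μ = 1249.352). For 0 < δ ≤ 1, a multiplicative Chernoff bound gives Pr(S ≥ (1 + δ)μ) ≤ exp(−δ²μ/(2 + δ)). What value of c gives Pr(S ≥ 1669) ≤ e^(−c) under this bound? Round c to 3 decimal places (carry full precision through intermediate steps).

60.344

Write 1669 = (1 + δ)μ, so δ = 1669/1249.352 − 1 = 0.3358925…
Then the exponent is δ²μ/(2 + δ) = (1669 − μ)² / (μ·(2 + δ)) = 60.343798.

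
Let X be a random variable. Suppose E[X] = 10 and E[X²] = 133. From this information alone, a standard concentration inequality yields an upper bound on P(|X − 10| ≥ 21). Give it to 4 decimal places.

The first two moments determine the variance, so Chebyshev's inequality is the sharpest standard bound available.
Var(X) = E[X²] − (E[X])² = 133 − 100 = 33.
Chebyshev's inequality: P(|X − μ| ≥ t) ≤ Var(X)/t² = 33/441 = 0.0748.

0.0748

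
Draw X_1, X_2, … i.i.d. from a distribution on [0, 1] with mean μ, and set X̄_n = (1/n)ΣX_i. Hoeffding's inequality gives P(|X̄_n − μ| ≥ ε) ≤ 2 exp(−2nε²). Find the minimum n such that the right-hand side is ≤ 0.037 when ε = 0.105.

181

Require 2·exp(−2nε²) ≤ 0.037, i.e. 2nε² ≥ ln(2/0.037) = 3.989985.
So n ≥ 3.989985 / (2·0.105²) = 180.952.
The smallest integer n is 181.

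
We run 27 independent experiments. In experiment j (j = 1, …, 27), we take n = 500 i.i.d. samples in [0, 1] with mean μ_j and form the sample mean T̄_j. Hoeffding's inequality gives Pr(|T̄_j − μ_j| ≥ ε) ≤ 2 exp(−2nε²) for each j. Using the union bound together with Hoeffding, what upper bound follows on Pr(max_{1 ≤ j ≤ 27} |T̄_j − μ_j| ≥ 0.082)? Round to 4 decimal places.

Per-experiment Hoeffding bound: 2·exp(−2·500·0.082²) = 2·exp(−6.72400) = 0.0024034.
Union bound over 27 events: 27·0.0024034 = 0.06489.

0.0649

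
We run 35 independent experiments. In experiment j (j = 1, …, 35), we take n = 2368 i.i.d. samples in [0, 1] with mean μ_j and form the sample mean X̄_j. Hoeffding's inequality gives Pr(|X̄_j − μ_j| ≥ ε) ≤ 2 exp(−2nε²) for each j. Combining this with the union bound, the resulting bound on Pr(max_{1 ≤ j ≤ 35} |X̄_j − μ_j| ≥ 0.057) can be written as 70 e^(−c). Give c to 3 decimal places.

Union bound over the 35 events: Pr(max_{1 ≤ j ≤ 35} |X̄_j − μ_j| ≥ 0.057) ≤ 35·2·exp(−2nε²) = 70 exp(−2·2368·0.057²).
So c = 2·2368·0.057² = 15.3873.

15.387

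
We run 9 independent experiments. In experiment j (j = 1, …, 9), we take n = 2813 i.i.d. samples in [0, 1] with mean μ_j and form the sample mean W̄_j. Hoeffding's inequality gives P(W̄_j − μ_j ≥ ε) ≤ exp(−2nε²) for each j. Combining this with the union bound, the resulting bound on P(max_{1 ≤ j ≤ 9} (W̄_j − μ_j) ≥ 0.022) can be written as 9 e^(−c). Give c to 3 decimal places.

Union bound over the 9 events: P(max_{1 ≤ j ≤ 9} (W̄_j − μ_j) ≥ 0.022) ≤ 9·exp(−2nε²) = 9 exp(−2·2813·0.022²).
So c = 2·2813·0.022² = 2.7230.

2.723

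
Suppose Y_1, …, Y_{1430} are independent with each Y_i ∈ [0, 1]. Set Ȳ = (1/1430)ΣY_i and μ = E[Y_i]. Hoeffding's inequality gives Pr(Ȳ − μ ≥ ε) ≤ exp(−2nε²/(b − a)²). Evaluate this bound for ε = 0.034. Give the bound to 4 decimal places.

0.0367

Exponent: 2nε²/(b − a)² = 2·1430·0.034² / 1² = 3.30616.
Bound = exp(−3.30616) = 0.03666.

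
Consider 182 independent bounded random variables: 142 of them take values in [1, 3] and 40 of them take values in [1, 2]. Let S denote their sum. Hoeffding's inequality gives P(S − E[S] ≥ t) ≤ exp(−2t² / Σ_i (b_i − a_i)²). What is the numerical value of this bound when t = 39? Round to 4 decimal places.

0.0067

Σ(b_i − a_i)² = 142·2² + 40·1² = 608.
Exponent = 2·39² / 608 = 5.00329.
Bound = exp(−5.00329) = 0.00672.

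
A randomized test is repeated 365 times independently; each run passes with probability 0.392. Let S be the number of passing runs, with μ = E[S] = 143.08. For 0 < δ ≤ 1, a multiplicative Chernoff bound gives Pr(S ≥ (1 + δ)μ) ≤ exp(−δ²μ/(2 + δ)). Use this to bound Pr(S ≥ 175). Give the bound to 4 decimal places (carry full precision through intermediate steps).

Write 175 = (1 + δ)μ, so δ = 175/143.08 − 1 = 0.223092…
Then the exponent is δ²μ/(2 + δ) = (175 − μ)² / (μ·(2 + δ)) = 3.203239.
Bound = exp(−3.203239) = 0.04063.

0.0406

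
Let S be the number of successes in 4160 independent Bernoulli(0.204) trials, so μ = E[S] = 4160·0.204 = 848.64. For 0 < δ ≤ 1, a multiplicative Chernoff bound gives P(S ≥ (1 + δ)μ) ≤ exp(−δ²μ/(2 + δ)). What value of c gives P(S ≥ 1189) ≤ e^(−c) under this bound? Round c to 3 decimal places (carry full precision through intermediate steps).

56.853

Write 1189 = (1 + δ)μ, so δ = 1189/848.64 − 1 = 0.4010652…
Then the exponent is δ²μ/(2 + δ) = (1189 − μ)² / (μ·(2 + δ)) = 56.852501.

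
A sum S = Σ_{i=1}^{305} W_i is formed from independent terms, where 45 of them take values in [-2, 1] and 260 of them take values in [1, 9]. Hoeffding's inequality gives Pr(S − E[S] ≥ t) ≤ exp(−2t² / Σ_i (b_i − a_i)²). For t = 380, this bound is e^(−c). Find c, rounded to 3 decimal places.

16.943

Σ(b_i − a_i)² = 45·3² + 260·8² = 17045.
c = 2t² / 17045 = 2·380² / 17045 = 16.9434.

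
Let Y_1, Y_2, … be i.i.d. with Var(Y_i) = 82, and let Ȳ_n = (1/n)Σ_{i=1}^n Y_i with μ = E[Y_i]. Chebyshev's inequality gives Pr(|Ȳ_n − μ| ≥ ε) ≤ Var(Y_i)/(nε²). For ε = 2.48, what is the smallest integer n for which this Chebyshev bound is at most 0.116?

115

Require 82/(n·2.48²) ≤ 0.116, i.e. n ≥ 82/(0.116·2.48²) = 114.935.
The smallest integer n is 115.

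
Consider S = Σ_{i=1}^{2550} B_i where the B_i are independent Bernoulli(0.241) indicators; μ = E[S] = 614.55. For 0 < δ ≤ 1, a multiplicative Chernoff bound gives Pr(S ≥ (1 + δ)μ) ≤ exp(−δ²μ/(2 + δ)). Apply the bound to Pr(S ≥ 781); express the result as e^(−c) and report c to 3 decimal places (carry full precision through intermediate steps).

Write 781 = (1 + δ)μ, so δ = 781/614.55 − 1 = 0.2708486…
Then the exponent is δ²μ/(2 + δ) = (781 − μ)² / (μ·(2 + δ)) = 19.852820.

19.853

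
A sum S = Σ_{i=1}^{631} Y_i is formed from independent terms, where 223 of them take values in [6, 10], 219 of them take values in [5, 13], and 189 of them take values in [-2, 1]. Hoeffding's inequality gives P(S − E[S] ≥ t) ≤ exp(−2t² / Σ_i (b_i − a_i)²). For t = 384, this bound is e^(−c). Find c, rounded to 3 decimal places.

15.292

Σ(b_i − a_i)² = 223·4² + 219·8² + 189·3² = 19285.
c = 2t² / 19285 = 2·384² / 19285 = 15.2923.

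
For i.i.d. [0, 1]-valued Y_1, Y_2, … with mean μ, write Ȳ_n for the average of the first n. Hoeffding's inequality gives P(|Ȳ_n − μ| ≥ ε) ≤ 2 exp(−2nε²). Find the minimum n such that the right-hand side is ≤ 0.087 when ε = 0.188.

45

Require 2·exp(−2nε²) ≤ 0.087, i.e. 2nε² ≥ ln(2/0.087) = 3.134994.
So n ≥ 3.134994 / (2·0.188²) = 44.350.
The smallest integer n is 45.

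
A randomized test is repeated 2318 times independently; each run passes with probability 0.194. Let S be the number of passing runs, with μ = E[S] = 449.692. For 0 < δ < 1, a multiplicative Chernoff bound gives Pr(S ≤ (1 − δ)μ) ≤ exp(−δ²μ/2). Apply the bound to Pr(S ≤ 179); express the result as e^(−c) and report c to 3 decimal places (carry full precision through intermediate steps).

81.471

Write 179 = (1 − δ)μ, so δ = 1 − 179/449.692 = 0.6019498…
Then the exponent is δ²μ/2 = (μ − 179)²/(2μ) = 81.471495.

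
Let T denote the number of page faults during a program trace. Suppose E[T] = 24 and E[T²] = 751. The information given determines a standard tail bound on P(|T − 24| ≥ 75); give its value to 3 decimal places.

The first two moments determine the variance, so Chebyshev's inequality is the sharpest standard bound available.
Var(T) = E[T²] − (E[T])² = 751 − 576 = 175.
Chebyshev's inequality: P(|T − μ| ≥ t) ≤ Var(T)/t² = 175/5625 = 0.0311.

0.031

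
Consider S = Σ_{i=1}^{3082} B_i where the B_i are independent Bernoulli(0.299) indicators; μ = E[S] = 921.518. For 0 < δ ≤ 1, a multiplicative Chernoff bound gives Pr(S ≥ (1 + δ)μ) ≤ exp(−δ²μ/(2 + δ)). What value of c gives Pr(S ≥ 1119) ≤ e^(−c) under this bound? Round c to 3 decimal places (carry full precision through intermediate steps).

19.112

Write 1119 = (1 + δ)μ, so δ = 1119/921.518 − 1 = 0.2143008…
Then the exponent is δ²μ/(2 + δ) = (1119 − μ)² / (μ·(2 + δ)) = 19.112373.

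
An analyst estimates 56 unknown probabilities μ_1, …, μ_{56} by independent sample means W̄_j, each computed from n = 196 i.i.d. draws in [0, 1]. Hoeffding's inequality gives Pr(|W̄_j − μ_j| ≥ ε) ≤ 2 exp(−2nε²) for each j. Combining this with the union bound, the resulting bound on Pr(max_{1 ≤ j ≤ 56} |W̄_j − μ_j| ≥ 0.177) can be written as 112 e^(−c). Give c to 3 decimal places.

12.281

Union bound over the 56 events: Pr(max_{1 ≤ j ≤ 56} |W̄_j − μ_j| ≥ 0.177) ≤ 56·2·exp(−2nε²) = 112 exp(−2·196·0.177²).
So c = 2·196·0.177² = 12.2810.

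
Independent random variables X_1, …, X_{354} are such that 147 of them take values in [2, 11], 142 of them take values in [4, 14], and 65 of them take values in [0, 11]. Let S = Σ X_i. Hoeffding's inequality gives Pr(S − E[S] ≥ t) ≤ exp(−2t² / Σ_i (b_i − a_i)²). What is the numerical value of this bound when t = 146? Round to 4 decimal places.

0.2851

Σ(b_i − a_i)² = 147·9² + 142·10² + 65·11² = 33972.
Exponent = 2·146² / 33972 = 1.25492.
Bound = exp(−1.25492) = 0.28510.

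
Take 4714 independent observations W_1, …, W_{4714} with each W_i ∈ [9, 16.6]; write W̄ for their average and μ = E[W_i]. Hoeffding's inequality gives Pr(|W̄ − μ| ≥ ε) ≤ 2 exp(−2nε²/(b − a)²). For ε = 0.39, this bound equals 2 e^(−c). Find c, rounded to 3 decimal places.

24.827

c = 2nε²/(b − a)² = 2·4714·0.39² / 7.6² = 24.8268.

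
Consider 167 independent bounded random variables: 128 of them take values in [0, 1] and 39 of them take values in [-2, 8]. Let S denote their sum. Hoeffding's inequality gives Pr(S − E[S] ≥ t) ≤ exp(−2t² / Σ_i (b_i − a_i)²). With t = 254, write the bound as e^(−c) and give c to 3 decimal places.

32.034

Σ(b_i − a_i)² = 128·1² + 39·10² = 4028.
c = 2t² / 4028 = 2·254² / 4028 = 32.0338.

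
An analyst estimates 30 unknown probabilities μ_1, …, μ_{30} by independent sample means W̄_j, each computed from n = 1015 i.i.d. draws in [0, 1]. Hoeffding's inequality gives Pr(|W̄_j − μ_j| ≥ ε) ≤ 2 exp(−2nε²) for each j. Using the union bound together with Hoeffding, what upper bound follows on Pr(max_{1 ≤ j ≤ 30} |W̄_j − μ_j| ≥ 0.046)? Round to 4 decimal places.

Per-experiment Hoeffding bound: 2·exp(−2·1015·0.046²) = 2·exp(−4.29548) = 0.02726.
Union bound over 30 events: 30·0.02726 = 0.81780.

0.8178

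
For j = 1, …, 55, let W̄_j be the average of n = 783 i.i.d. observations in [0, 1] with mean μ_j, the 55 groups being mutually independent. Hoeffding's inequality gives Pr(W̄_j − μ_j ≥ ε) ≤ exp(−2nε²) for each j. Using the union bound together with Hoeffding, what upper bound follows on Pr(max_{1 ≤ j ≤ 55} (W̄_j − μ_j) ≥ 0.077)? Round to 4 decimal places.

Per-experiment Hoeffding bound: exp(−2·783·0.077²) = exp(−9.28481) = 0.000092823.
Union bound over 55 events: 55·0.000092823 = 0.00511.

0.0051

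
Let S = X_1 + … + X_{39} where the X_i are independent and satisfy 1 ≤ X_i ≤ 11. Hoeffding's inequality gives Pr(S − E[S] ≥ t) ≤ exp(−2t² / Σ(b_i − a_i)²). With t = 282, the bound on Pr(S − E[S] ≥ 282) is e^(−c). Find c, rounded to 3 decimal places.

Σ(b_i − a_i)² = 39·(10)² = 3900.
c = 2t²/3900 = 2·282²/3900 = 40.7815.

40.782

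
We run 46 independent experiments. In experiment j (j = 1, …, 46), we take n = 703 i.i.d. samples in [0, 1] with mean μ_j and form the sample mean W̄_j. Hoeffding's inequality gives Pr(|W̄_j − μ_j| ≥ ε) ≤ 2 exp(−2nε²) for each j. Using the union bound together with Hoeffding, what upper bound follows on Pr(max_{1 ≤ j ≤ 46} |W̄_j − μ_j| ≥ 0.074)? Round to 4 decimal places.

Per-experiment Hoeffding bound: 2·exp(−2·703·0.074²) = 2·exp(−7.69926) = 0.00090633.
Union bound over 46 events: 46·0.00090633 = 0.04169.

0.0417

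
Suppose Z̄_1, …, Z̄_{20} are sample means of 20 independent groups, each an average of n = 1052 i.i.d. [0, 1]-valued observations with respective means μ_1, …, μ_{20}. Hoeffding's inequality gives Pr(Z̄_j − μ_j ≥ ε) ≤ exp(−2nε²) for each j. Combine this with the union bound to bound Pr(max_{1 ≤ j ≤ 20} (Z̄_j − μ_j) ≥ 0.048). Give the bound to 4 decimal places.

Per-experiment Hoeffding bound: exp(−2·1052·0.048²) = exp(−4.84762) = 0.0078471.
Union bound over 20 events: 20·0.0078471 = 0.15694.

0.1569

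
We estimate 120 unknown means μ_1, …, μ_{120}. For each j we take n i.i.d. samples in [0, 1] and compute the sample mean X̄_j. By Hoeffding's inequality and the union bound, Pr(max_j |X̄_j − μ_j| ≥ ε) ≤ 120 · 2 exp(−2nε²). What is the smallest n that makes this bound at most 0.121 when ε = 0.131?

222

Need 2·120·exp(−2nε²) ≤ 0.121, i.e. exp(−2nε²) ≤ 0.121/240.
So 2nε² ≥ ln(240/0.121) = 7.592604.
Hence n ≥ 7.592604/(2·0.131²) = 221.217.
The smallest integer n is 222.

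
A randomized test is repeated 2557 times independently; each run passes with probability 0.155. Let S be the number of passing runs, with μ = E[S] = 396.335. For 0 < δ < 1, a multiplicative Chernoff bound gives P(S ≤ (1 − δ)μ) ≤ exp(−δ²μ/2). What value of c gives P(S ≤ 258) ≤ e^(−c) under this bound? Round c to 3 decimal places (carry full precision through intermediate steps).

Write 258 = (1 − δ)μ, so δ = 1 − 258/396.335 = 0.3490355…
Then the exponent is δ²μ/2 = (μ − 258)²/(2μ) = 24.141916.

24.142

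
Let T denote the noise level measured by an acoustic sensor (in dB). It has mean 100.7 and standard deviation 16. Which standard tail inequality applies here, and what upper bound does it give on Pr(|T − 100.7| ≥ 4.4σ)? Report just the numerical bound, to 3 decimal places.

0.052

Mean and variance are known, so Chebyshev's inequality applies.
Chebyshev: Pr(|T − μ| ≥ t) ≤ Var(T)/t².
Var(T) = σ² = 16² = 256.
t = 4.4·16 = 70.4.
Bound = 256 / 4956.16 = 0.0517.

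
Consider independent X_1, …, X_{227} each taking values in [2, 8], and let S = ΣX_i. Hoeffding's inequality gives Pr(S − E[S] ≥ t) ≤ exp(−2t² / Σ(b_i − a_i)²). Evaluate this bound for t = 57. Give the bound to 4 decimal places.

Σ(b_i − a_i)² = 227·(6)² = 8172.
Exponent = 2·57²/8172 = 0.7952.
Bound = exp(−0.7952) = 0.45151.

0.4515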